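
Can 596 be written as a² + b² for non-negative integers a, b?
14² + 20² (a=14, b=20)

Factorization: 596 = 2^2 × 149
By Fermat: n is sum of two squares iff every prime p ≡ 3 (mod 4) appears to even power.
All primes ≡ 3 (mod 4) appear to even power.
Search a = 0, 1, 2, … for 596 - a² a perfect square: first hit at a = 14: 596 - 196 = 400 = 20².
596 = 14² + 20² = 196 + 400 ✓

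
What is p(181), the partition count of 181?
749474411781

p(n) counts ways to write n as a sum of positive integers (order ignored).
Euler's pentagonal recurrence: p(k) = p(k-1) + p(k-2) - p(k-5) - p(k-7) + p(k-12) + p(k-15) - ... (offsets j(3j∓1)/2, signs ++--, p(0)=1, p(<0)=0).
DP table for k = 0..180: p(0)=1, p(1)=1, p(2)=2, p(3)=3, p(4)=5, p(5)=7, p(6)=11, p(7)=15, p(8)=22, p(9)=30, p(10)=42, p(11)=56, p(12)=77, p(13)=101, p(14)=135, p(15)=176, p(16)=231, p(17)=297, p(18)=385, p(19)=490, p(20)=627, p(21)=792, p(22)=1002, p(23)=1255, p(24)=1575, p(25)=1958, p(26)=2436, p(27)=3010, p(28)=3718, p(29)=4565, p(30)=5604, p(31)=6842, p(32)=8349, p(33)=10143, p(34)=12310, p(35)=14883, p(36)=17977, p(37)=21637, p(38)=26015, p(39)=31185, p(40)=37338, p(41)=44583, p(42)=53174, p(43)=63261, p(44)=75175, p(45)=89134, p(46)=105558, p(47)=124754, p(48)=147273, p(49)=173525, p(50)=204226, p(51)=239943, p(52)=281589, p(53)=329931, p(54)=386155, p(55)=451276, p(56)=526823, p(57)=614154, p(58)=715220, p(59)=831820, p(60)=966467, p(61)=1121505, p(62)=1300156, p(63)=1505499, p(64)=1741630, p(65)=2012558, p(66)=2323520, p(67)=2679689, p(68)=3087735, p(69)=3554345, p(70)=4087968, p(71)=4697205, p(72)=5392783, p(73)=6185689, p(74)=7089500, p(75)=8118264, p(76)=9289091, p(77)=10619863, p(78)=12132164, p(79)=13848650, p(80)=15796476, p(81)=18004327, p(82)=20506255, p(83)=23338469, p(84)=26543660, p(85)=30167357, p(86)=34262962, p(87)=38887673, p(88)=44108109, p(89)=49995925, p(90)=56634173, p(91)=64112359, p(92)=72533807, p(93)=82010177, p(94)=92669720, p(95)=104651419, p(96)=118114304, p(97)=133230930, p(98)=150198136, p(99)=169229875, p(100)=190569292, p(101)=214481126, p(102)=241265379, p(103)=271248950, p(104)=304801365, p(105)=342325709, p(106)=384276336, p(107)=431149389, p(108)=483502844, p(109)=541946240, p(110)=607163746, p(111)=679903203, p(112)=761002156, p(113)=851376628, p(114)=952050665, p(115)=1064144451, p(116)=1188908248, p(117)=1327710076, p(118)=1482074143, p(119)=1653668665, p(120)=1844349560, p(121)=2056148051, p(122)=2291320912, p(123)=2552338241, p(124)=2841940500, p(125)=3163127352, p(126)=3519222692, p(127)=3913864295, p(128)=4351078600, p(129)=4835271870, p(130)=5371315400, p(131)=5964539504, p(132)=6620830889, p(133)=7346629512, p(134)=8149040695, p(135)=9035836076, p(136)=10015581680, p(137)=11097645016, p(138)=12292341831, p(139)=13610949895, p(140)=15065878135, p(141)=16670689208, p(142)=18440293320, p(143)=20390982757, p(144)=22540654445, p(145)=24908858009, p(146)=27517052599, p(147)=30388671978, p(148)=33549419497, p(149)=37027355200, p(150)=40853235313, p(151)=45060624582, p(152)=49686288421, p(153)=54770336324, p(154)=60356673280, p(155)=66493182097, p(156)=73232243759, p(157)=80630964769, p(158)=88751778802, p(159)=97662728555, p(160)=107438159466, p(161)=118159068427, p(162)=129913904637, p(163)=142798995930, p(164)=156919475295, p(165)=172389800255, p(166)=189334822579, p(167)=207890420102, p(168)=228204732751, p(169)=250438925115, p(170)=274768617130, p(171)=301384802048, p(172)=330495499613, p(173)=362326859895, p(174)=397125074750, p(175)=435157697830, p(176)=476715857290, p(177)=522115831195, p(178)=571701605655, p(179)=625846753120, p(180)=684957390936.
Final step: p(181) = p(180) + p(179) - p(176) - p(174) + p(169) + p(166) - p(159) - p(155) + p(146) + p(141) - p(130) - p(124) + p(111) + p(104) - p(89) - p(81) + p(64) + p(55) - p(36) - p(26) + p(5)
= 684957390936 + 625846753120 - 476715857290 - 397125074750 + 250438925115 + 189334822579 - 97662728555 - 66493182097 + 27517052599 + 16670689208 - 5371315400 - 2841940500 + 679903203 + 304801365 - 49995925 - 18004327 + 1741630 + 451276 - 17977 - 2436 + 7
= 749474411781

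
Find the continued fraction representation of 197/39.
[5; 19, 2]

Euclidean algorithm steps:
197 = 5 × 39 + 2
39 = 19 × 2 + 1
2 = 2 × 1 + 0
Continued fraction: [5; 19, 2]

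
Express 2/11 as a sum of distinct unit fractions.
1/6 + 1/66

Greedy algorithm:
2/11: ceiling(11/2) = 6, use 1/6
1/66: ceiling(66/1) = 66, use 1/66
Result: 2/11 = 1/6 + 1/66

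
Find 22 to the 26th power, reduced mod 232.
16

Repeated squaring. Binary of 26 = 11010.
22^1 ≡ 22 (mod 232); 22^2 ≡ 20 (mod 232); 22^4 ≡ 168 (mod 232); 22^8 ≡ 152 (mod 232); 22^16 ≡ 136 (mod 232)
22^26 = 22^2 × 22^8 × 22^16 ≡ 16 (mod 232)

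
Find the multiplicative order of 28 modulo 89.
88

89 is prime, so ord(28) divides φ(89) = 88.
Divisors of 88: 1, 2, 4, 8, 11, 22, 44, 88.
Repeated squaring: 28^1 ≡ 28, 28^2 ≡ 72, 28^4 ≡ 22, 28^8 ≡ 39, 28^16 ≡ 8, 28^32 ≡ 64, 28^64 ≡ 2 (mod 89).
Test 28^d mod 89 for each divisor d in increasing order:
28^1 ≡ 28
28^2 ≡ 72
28^4 ≡ 22
28^8 ≡ 39
28^11 = 28^8·28^2·28^1 ≡ 37
28^22 = 28^16·28^4·28^2 ≡ 34
28^44 = 28^32·28^8·28^4 ≡ 88
28^88 = 28^64·28^16·28^8 ≡ 1  ← first divisor giving 1
The order is 88.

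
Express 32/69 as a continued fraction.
[0; 2, 6, 2, 2]

Euclidean algorithm steps:
32 = 0 × 69 + 32
69 = 2 × 32 + 5
32 = 6 × 5 + 2
5 = 2 × 2 + 1
2 = 2 × 1 + 0
Continued fraction: [0; 2, 6, 2, 2]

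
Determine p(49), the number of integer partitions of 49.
173525

p(n) counts ways to write n as a sum of positive integers (order ignored).
Euler's pentagonal recurrence: p(k) = p(k-1) + p(k-2) - p(k-5) - p(k-7) + p(k-12) + p(k-15) - ... (offsets j(3j∓1)/2, signs ++--, p(0)=1, p(<0)=0).
DP table for k = 0..48: p(0)=1, p(1)=1, p(2)=2, p(3)=3, p(4)=5, p(5)=7, p(6)=11, p(7)=15, p(8)=22, p(9)=30, p(10)=42, p(11)=56, p(12)=77, p(13)=101, p(14)=135, p(15)=176, p(16)=231, p(17)=297, p(18)=385, p(19)=490, p(20)=627, p(21)=792, p(22)=1002, p(23)=1255, p(24)=1575, p(25)=1958, p(26)=2436, p(27)=3010, p(28)=3718, p(29)=4565, p(30)=5604, p(31)=6842, p(32)=8349, p(33)=10143, p(34)=12310, p(35)=14883, p(36)=17977, p(37)=21637, p(38)=26015, p(39)=31185, p(40)=37338, p(41)=44583, p(42)=53174, p(43)=63261, p(44)=75175, p(45)=89134, p(46)=105558, p(47)=124754, p(48)=147273.
Final step: p(49) = p(48) + p(47) - p(44) - p(42) + p(37) + p(34) - p(27) - p(23) + p(14) + p(9)
= 147273 + 124754 - 75175 - 53174 + 21637 + 12310 - 3010 - 1255 + 135 + 30
= 173525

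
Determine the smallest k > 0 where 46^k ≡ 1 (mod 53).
13

53 is prime, so ord(46) divides φ(53) = 52.
Divisors of 52: 1, 2, 4, 13, 26, 52.
Repeated squaring: 46^1 ≡ 46, 46^2 ≡ 49, 46^4 ≡ 16, 46^8 ≡ 44, 46^16 ≡ 28, 46^32 ≡ 42 (mod 53).
Test 46^d mod 53 for each divisor d in increasing order:
46^1 ≡ 46
46^2 ≡ 49
46^4 ≡ 16
46^13 = 46^8·46^4·46^1 ≡ 1  ← first divisor giving 1
The order is 13.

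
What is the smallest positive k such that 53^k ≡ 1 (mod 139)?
138

139 is prime, so ord(53) divides φ(139) = 138.
Divisors of 138: 1, 2, 3, 6, 23, 46, 69, 138.
Repeated squaring: 53^1 ≡ 53, 53^2 ≡ 29, 53^4 ≡ 7, 53^8 ≡ 49, 53^16 ≡ 38, 53^32 ≡ 54, 53^64 ≡ 136, 53^128 ≡ 9 (mod 139).
Test 53^d mod 139 for each divisor d in increasing order:
53^1 ≡ 53
53^2 ≡ 29
53^3 = 53^2·53^1 ≡ 8
53^6 = 53^4·53^2 ≡ 64
53^23 = 53^16·53^4·53^2·53^1 ≡ 43
53^46 = 53^32·53^8·53^4·53^2 ≡ 42
53^69 = 53^64·53^4·53^1 ≡ 138
53^138 = 53^128·53^8·53^2 ≡ 1  ← first divisor giving 1
The order is 138.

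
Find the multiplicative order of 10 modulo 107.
53

107 is prime, so ord(10) divides φ(107) = 106.
Divisors of 106: 1, 2, 53, 106.
Repeated squaring: 10^1 ≡ 10, 10^2 ≡ 100, 10^4 ≡ 49, 10^8 ≡ 47, 10^16 ≡ 69, 10^32 ≡ 53, 10^64 ≡ 27 (mod 107).
Test 10^d mod 107 for each divisor d in increasing order:
10^1 ≡ 10
10^2 ≡ 100
10^53 = 10^32·10^16·10^4·10^1 ≡ 1  ← first divisor giving 1
The order is 53.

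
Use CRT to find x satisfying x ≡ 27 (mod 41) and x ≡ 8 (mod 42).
806

Using Chinese Remainder Theorem:
M = 41 × 42 = 1722
M1 = 42, M2 = 41
y1 = 42^(-1) mod 41 = 1
y2 = 41^(-1) mod 42 = 41
x = (27×42×1 + 8×41×41) mod 1722 = 806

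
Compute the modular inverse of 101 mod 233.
30

gcd(101, 233) = 1, so the inverse exists.
Extended Euclidean algorithm on (233, 101):
233 = 2 × 101 + 31  ⟹  31 = (1)·233 + (-2)·101
101 = 3 × 31 + 8  ⟹  8 = (-3)·233 + (7)·101
31 = 3 × 8 + 7  ⟹  7 = (10)·233 + (-23)·101
8 = 1 × 7 + 1  ⟹  1 = (-13)·233 + (30)·101
So (30)·101 ≡ 1 (mod 233), i.e. 101^(-1) ≡ 30 (mod 233).
Check: 101 × 30 = 3030 ≡ 1 (mod 233)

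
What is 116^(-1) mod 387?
377

gcd(116, 387) = 1, so the inverse exists.
Extended Euclidean algorithm on (387, 116):
387 = 3 × 116 + 39  ⟹  39 = (1)·387 + (-3)·116
116 = 2 × 39 + 38  ⟹  38 = (-2)·387 + (7)·116
39 = 1 × 38 + 1  ⟹  1 = (3)·387 + (-10)·116
So (-10)·116 ≡ 1 (mod 387), i.e. 116^(-1) ≡ -10 ≡ 377 (mod 387).
Check: 116 × 377 = 43732 ≡ 1 (mod 387)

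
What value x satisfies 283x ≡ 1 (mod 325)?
147

gcd(283, 325) = 1, so the inverse exists.
Extended Euclidean algorithm on (325, 283):
325 = 1 × 283 + 42  ⟹  42 = (1)·325 + (-1)·283
283 = 6 × 42 + 31  ⟹  31 = (-6)·325 + (7)·283
42 = 1 × 31 + 11  ⟹  11 = (7)·325 + (-8)·283
31 = 2 × 11 + 9  ⟹  9 = (-20)·325 + (23)·283
11 = 1 × 9 + 2  ⟹  2 = (27)·325 + (-31)·283
9 = 4 × 2 + 1  ⟹  1 = (-128)·325 + (147)·283
So (147)·283 ≡ 1 (mod 325), i.e. 283^(-1) ≡ 147 (mod 325).
Check: 283 × 147 = 41601 ≡ 1 (mod 325)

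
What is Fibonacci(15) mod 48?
34

Matrix identity: Q^n = [[F_(n+1), F_n], [F_n, F_(n-1)]] with Q = [[1,1],[1,0]].
n = 15 = 1111₂. Square-and-multiply, entries mod 48:
Q^1 = [[1,1],[1,0]]
Q^3 = (Q^1)²·Q = [[3,2],[2,1]]
Q^7 = (Q^3)²·Q = [[21,13],[13,8]]
Q^15 = (Q^7)²·Q = [[27,34],[34,41]]
F_15 mod 48 = Q^15[0][1] = 34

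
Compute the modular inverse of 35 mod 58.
5

gcd(35, 58) = 1, so the inverse exists.
Extended Euclidean algorithm on (58, 35):
58 = 1 × 35 + 23  ⟹  23 = (1)·58 + (-1)·35
35 = 1 × 23 + 12  ⟹  12 = (-1)·58 + (2)·35
23 = 1 × 12 + 11  ⟹  11 = (2)·58 + (-3)·35
12 = 1 × 11 + 1  ⟹  1 = (-3)·58 + (5)·35
So (5)·35 ≡ 1 (mod 58), i.e. 35^(-1) ≡ 5 (mod 58).
Check: 35 × 5 = 175 ≡ 1 (mod 58)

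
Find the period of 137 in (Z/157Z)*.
156

157 is prime, so ord(137) divides φ(157) = 156.
Divisors of 156: 1, 2, 3, 4, 6, 12, 13, 26, 39, 52, 78, 156.
Repeated squaring: 137^1 ≡ 137, 137^2 ≡ 86, 137^4 ≡ 17, 137^8 ≡ 132, 137^16 ≡ 154, 137^32 ≡ 9, 137^64 ≡ 81, 137^128 ≡ 124 (mod 157).
Test 137^d mod 157 for each divisor d in increasing order:
137^1 ≡ 137
137^2 ≡ 86
137^3 = 137^2·137^1 ≡ 7
137^4 ≡ 17
137^6 = 137^4·137^2 ≡ 49
137^12 = 137^8·137^4 ≡ 46
137^13 = 137^8·137^4·137^1 ≡ 22
137^26 = 137^16·137^8·137^2 ≡ 13
137^39 = 137^32·137^4·137^2·137^1 ≡ 129
137^52 = 137^32·137^16·137^4 ≡ 12
137^78 = 137^64·137^8·137^4·137^2 ≡ 156
137^156 = 137^128·137^16·137^8·137^4 ≡ 1  ← first divisor giving 1
The order is 156.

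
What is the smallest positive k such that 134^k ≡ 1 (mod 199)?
198

199 is prime, so ord(134) divides φ(199) = 198.
Divisors of 198: 1, 2, 3, 6, 9, 11, 18, 22, 33, 66, 99, 198.
Repeated squaring: 134^1 ≡ 134, 134^2 ≡ 46, 134^4 ≡ 126, 134^8 ≡ 155, 134^16 ≡ 145, 134^32 ≡ 130, 134^64 ≡ 184, 134^128 ≡ 26 (mod 199).
Test 134^d mod 199 for each divisor d in increasing order:
134^1 ≡ 134
134^2 ≡ 46
134^3 = 134^2·134^1 ≡ 194
134^6 = 134^4·134^2 ≡ 25
134^9 = 134^8·134^1 ≡ 74
134^11 = 134^8·134^2·134^1 ≡ 21
134^18 = 134^16·134^2 ≡ 103
134^22 = 134^16·134^4·134^2 ≡ 43
134^33 = 134^32·134^1 ≡ 107
134^66 = 134^64·134^2 ≡ 106
134^99 = 134^64·134^32·134^2·134^1 ≡ 198
134^198 = 134^128·134^64·134^4·134^2 ≡ 1  ← first divisor giving 1
The order is 198.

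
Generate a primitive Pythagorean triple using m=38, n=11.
(1323, 836, 1565)

Euclid's formula: a = m² - n², b = 2mn, c = m² + n²
m = 38, n = 11
a = 38² - 11² = 1444 - 121 = 1323
b = 2 × 38 × 11 = 836
c = 38² + 11² = 1444 + 121 = 1565
Verification: 1323² + 836² = 1750329 + 698896 = 2449225 = 1565² ✓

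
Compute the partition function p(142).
18440293320

p(n) counts ways to write n as a sum of positive integers (order ignored).
Euler's pentagonal recurrence: p(k) = p(k-1) + p(k-2) - p(k-5) - p(k-7) + p(k-12) + p(k-15) - ... (offsets j(3j∓1)/2, signs ++--, p(0)=1, p(<0)=0).
DP table for k = 0..141: p(0)=1, p(1)=1, p(2)=2, p(3)=3, p(4)=5, p(5)=7, p(6)=11, p(7)=15, p(8)=22, p(9)=30, p(10)=42, p(11)=56, p(12)=77, p(13)=101, p(14)=135, p(15)=176, p(16)=231, p(17)=297, p(18)=385, p(19)=490, p(20)=627, p(21)=792, p(22)=1002, p(23)=1255, p(24)=1575, p(25)=1958, p(26)=2436, p(27)=3010, p(28)=3718, p(29)=4565, p(30)=5604, p(31)=6842, p(32)=8349, p(33)=10143, p(34)=12310, p(35)=14883, p(36)=17977, p(37)=21637, p(38)=26015, p(39)=31185, p(40)=37338, p(41)=44583, p(42)=53174, p(43)=63261, p(44)=75175, p(45)=89134, p(46)=105558, p(47)=124754, p(48)=147273, p(49)=173525, p(50)=204226, p(51)=239943, p(52)=281589, p(53)=329931, p(54)=386155, p(55)=451276, p(56)=526823, p(57)=614154, p(58)=715220, p(59)=831820, p(60)=966467, p(61)=1121505, p(62)=1300156, p(63)=1505499, p(64)=1741630, p(65)=2012558, p(66)=2323520, p(67)=2679689, p(68)=3087735, p(69)=3554345, p(70)=4087968, p(71)=4697205, p(72)=5392783, p(73)=6185689, p(74)=7089500, p(75)=8118264, p(76)=9289091, p(77)=10619863, p(78)=12132164, p(79)=13848650, p(80)=15796476, p(81)=18004327, p(82)=20506255, p(83)=23338469, p(84)=26543660, p(85)=30167357, p(86)=34262962, p(87)=38887673, p(88)=44108109, p(89)=49995925, p(90)=56634173, p(91)=64112359, p(92)=72533807, p(93)=82010177, p(94)=92669720, p(95)=104651419, p(96)=118114304, p(97)=133230930, p(98)=150198136, p(99)=169229875, p(100)=190569292, p(101)=214481126, p(102)=241265379, p(103)=271248950, p(104)=304801365, p(105)=342325709, p(106)=384276336, p(107)=431149389, p(108)=483502844, p(109)=541946240, p(110)=607163746, p(111)=679903203, p(112)=761002156, p(113)=851376628, p(114)=952050665, p(115)=1064144451, p(116)=1188908248, p(117)=1327710076, p(118)=1482074143, p(119)=1653668665, p(120)=1844349560, p(121)=2056148051, p(122)=2291320912, p(123)=2552338241, p(124)=2841940500, p(125)=3163127352, p(126)=3519222692, p(127)=3913864295, p(128)=4351078600, p(129)=4835271870, p(130)=5371315400, p(131)=5964539504, p(132)=6620830889, p(133)=7346629512, p(134)=8149040695, p(135)=9035836076, p(136)=10015581680, p(137)=11097645016, p(138)=12292341831, p(139)=13610949895, p(140)=15065878135, p(141)=16670689208.
Final step: p(142) = p(141) + p(140) - p(137) - p(135) + p(130) + p(127) - p(120) - p(116) + p(107) + p(102) - p(91) - p(85) + p(72) + p(65) - p(50) - p(42) + p(25) + p(16)
= 16670689208 + 15065878135 - 11097645016 - 9035836076 + 5371315400 + 3913864295 - 1844349560 - 1188908248 + 431149389 + 241265379 - 64112359 - 30167357 + 5392783 + 2012558 - 204226 - 53174 + 1958 + 231
= 18440293320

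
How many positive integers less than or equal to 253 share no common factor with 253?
220

253 = 11 × 23
φ(n) = n × ∏(1 - 1/p) for each prime p dividing n
φ(253) = 253 × (1 - 1/11) × (1 - 1/23) = 220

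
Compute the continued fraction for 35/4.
[8; 1, 3]

Euclidean algorithm steps:
35 = 8 × 4 + 3
4 = 1 × 3 + 1
3 = 3 × 1 + 0
Continued fraction: [8; 1, 3]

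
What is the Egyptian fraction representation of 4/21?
1/6 + 1/42

Greedy algorithm:
4/21: ceiling(21/4) = 6, use 1/6
1/42: ceiling(42/1) = 42, use 1/42
Result: 4/21 = 1/6 + 1/42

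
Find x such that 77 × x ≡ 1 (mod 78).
77

gcd(77, 78) = 1, so the inverse exists.
Extended Euclidean algorithm on (78, 77):
78 = 1 × 77 + 1  ⟹  1 = (1)·78 + (-1)·77
So (-1)·77 ≡ 1 (mod 78), i.e. 77^(-1) ≡ -1 ≡ 77 (mod 78).
Check: 77 × 77 = 5929 ≡ 1 (mod 78)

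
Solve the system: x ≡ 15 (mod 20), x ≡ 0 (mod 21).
315

Using Chinese Remainder Theorem:
M = 20 × 21 = 420
M1 = 21, M2 = 20
y1 = 21^(-1) mod 20 = 1
y2 = 20^(-1) mod 21 = 20
x = (15×21×1 + 0×20×20) mod 420 = 315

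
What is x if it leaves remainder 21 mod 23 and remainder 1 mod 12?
205

Using Chinese Remainder Theorem:
M = 23 × 12 = 276
M1 = 12, M2 = 23
y1 = 12^(-1) mod 23 = 2
y2 = 23^(-1) mod 12 = 11
x = (21×12×2 + 1×23×11) mod 276 = 205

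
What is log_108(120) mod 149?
30

Baby-step giant-step with step n = ⌈√149⌉ = 13.
Baby steps 108^j mod 149 (j:value) for j=0..12: 0:1, 1:108, 2:42, 3:66, 4:125, 5:90, 6:35, 7:55, 8:129, 9:75, 10:54, 11:21, 12:33.
Giant-step multiplier: 108^(-13) ≡ 108^(148-13) = 108^135 ≡ 62 (mod 149).
Giant steps γ_i = 120·62^i mod 149: γ_0=120, γ_1=139, γ_2=125 (in table at j=4).
x = i·n + j = 2·13 + 4 = 30.
Check: 108^30 ≡ 120 (mod 149).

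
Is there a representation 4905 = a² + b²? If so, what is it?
12² + 69² (a=12, b=69)

Factorization: 4905 = 3^2 × 5 × 109
By Fermat: n is sum of two squares iff every prime p ≡ 3 (mod 4) appears to even power.
All primes ≡ 3 (mod 4) appear to even power.
Search a = 0, 1, 2, … for 4905 - a² a perfect square: first hit at a = 12: 4905 - 144 = 4761 = 69².
4905 = 12² + 69² = 144 + 4761 ✓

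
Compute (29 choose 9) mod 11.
0

Using Lucas' theorem:
Write n=29 and k=9 in base 11:
n in base 11: [2, 7]
k in base 11: [0, 9]
C(29,9) mod 11 = ∏ C(n_i, k_i) mod 11
Digit binomials (mod 11): C(2,0) = 1; C(7,9) = 0 (k_i > n_i)
Product: 1 × 0 = 0 ≡ 0 (mod 11)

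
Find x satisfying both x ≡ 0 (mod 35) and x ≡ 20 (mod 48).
980

Using Chinese Remainder Theorem:
M = 35 × 48 = 1680
M1 = 48, M2 = 35
y1 = 48^(-1) mod 35 = 27
y2 = 35^(-1) mod 48 = 11
x = (0×48×27 + 20×35×11) mod 1680 = 980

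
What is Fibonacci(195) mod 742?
240

Matrix identity: Q^n = [[F_(n+1), F_n], [F_n, F_(n-1)]] with Q = [[1,1],[1,0]].
n = 195 = 11000011₂. Square-and-multiply, entries mod 742:
Q^1 = [[1,1],[1,0]]
Q^3 = (Q^1)²·Q = [[3,2],[2,1]]
Q^6 = (Q^3)² = [[13,8],[8,5]]
Q^12 = (Q^6)² = [[233,144],[144,89]]
Q^24 = (Q^12)² = [[83,364],[364,461]]
Q^48 = (Q^24)² = [[631,644],[644,729]]
Q^97 = (Q^48)²·Q = [[687,407],[407,280]]
Q^195 = (Q^97)²·Q = [[549,240],[240,309]]
F_195 mod 742 = Q^195[0][1] = 240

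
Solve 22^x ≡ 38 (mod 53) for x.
50

Baby-step giant-step with step n = ⌈√53⌉ = 8.
Baby steps 22^j mod 53 (j:value) for j=0..7: 0:1, 1:22, 2:7, 3:48, 4:49, 5:18, 6:25, 7:20.
Giant-step multiplier: 22^(-8) ≡ 22^(52-8) = 22^44 ≡ 10 (mod 53).
Giant steps γ_i = 38·10^i mod 53: γ_0=38, γ_1=9, γ_2=37, γ_3=52, γ_4=43, γ_5=6, γ_6=7 (in table at j=2).
x = i·n + j = 6·8 + 2 = 50.
Check: 22^50 ≡ 38 (mod 53).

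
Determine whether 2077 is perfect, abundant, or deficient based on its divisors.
deficient

Proper divisors of 2077: sum = 1 + 31 + 67 = 99
Since 99 < 2077, 2077 is deficient.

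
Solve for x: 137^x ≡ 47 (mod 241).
162

Baby-step giant-step with step n = ⌈√241⌉ = 16.
Baby steps 137^j mod 241 (j:value) for j=0..15: 0:1, 1:137, 2:212, 3:124, 4:118, 5:19, 6:193, 7:172, 8:187, 9:73, 10:120, 11:52, 12:135, 13:179, 14:182, 15:111.
Giant-step multiplier: 137^(-16) ≡ 137^(240-16) = 137^224 ≡ 231 (mod 241).
Giant steps γ_i = 47·231^i mod 241: γ_0=47, γ_1=12, γ_2=121, γ_3=236, γ_4=50, γ_5=223, γ_6=180, γ_7=128, γ_8=166, γ_9=27, γ_10=212 (in table at j=2).
x = i·n + j = 10·16 + 2 = 162.
Check: 137^162 ≡ 47 (mod 241).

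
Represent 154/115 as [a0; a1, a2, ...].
[1; 2, 1, 18, 2]

Euclidean algorithm steps:
154 = 1 × 115 + 39
115 = 2 × 39 + 37
39 = 1 × 37 + 2
37 = 18 × 2 + 1
2 = 2 × 1 + 0
Continued fraction: [1; 2, 1, 18, 2]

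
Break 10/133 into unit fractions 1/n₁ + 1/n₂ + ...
1/14 + 1/266

Greedy algorithm:
10/133: ceiling(133/10) = 14, use 1/14
1/266: ceiling(266/1) = 266, use 1/266
Result: 10/133 = 1/14 + 1/266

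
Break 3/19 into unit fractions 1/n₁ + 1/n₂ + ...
1/7 + 1/67 + 1/8911

Greedy algorithm:
3/19: ceiling(19/3) = 7, use 1/7
2/133: ceiling(133/2) = 67, use 1/67
1/8911: ceiling(8911/1) = 8911, use 1/8911
Result: 3/19 = 1/7 + 1/67 + 1/8911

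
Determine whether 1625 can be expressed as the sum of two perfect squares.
5² + 40² (a=5, b=40)

Factorization: 1625 = 5^3 × 13
By Fermat: n is sum of two squares iff every prime p ≡ 3 (mod 4) appears to even power.
All primes ≡ 3 (mod 4) appear to even power.
Search a = 0, 1, 2, … for 1625 - a² a perfect square: first hit at a = 5: 1625 - 25 = 1600 = 40².
1625 = 5² + 40² = 25 + 1600 ✓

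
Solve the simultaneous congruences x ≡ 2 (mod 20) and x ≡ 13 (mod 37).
642

Using Chinese Remainder Theorem:
M = 20 × 37 = 740
M1 = 37, M2 = 20
y1 = 37^(-1) mod 20 = 13
y2 = 20^(-1) mod 37 = 13
x = (2×37×13 + 13×20×13) mod 740 = 642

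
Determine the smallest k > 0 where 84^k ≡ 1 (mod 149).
148

149 is prime, so ord(84) divides φ(149) = 148.
Divisors of 148: 1, 2, 4, 37, 74, 148.
Repeated squaring: 84^1 ≡ 84, 84^2 ≡ 53, 84^4 ≡ 127, 84^8 ≡ 37, 84^16 ≡ 28, 84^32 ≡ 39, 84^64 ≡ 31, 84^128 ≡ 67 (mod 149).
Test 84^d mod 149 for each divisor d in increasing order:
84^1 ≡ 84
84^2 ≡ 53
84^4 ≡ 127
84^37 = 84^32·84^4·84^1 ≡ 44
84^74 = 84^64·84^8·84^2 ≡ 148
84^148 = 84^128·84^16·84^4 ≡ 1  ← first divisor giving 1
The order is 148.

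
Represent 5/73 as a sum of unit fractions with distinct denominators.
1/15 + 1/548 + 1/600060

Greedy algorithm:
5/73: ceiling(73/5) = 15, use 1/15
2/1095: ceiling(1095/2) = 548, use 1/548
1/600060: ceiling(600060/1) = 600060, use 1/600060
Result: 5/73 = 1/15 + 1/548 + 1/600060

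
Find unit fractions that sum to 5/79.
1/16 + 1/1264

Greedy algorithm:
5/79: ceiling(79/5) = 16, use 1/16
1/1264: ceiling(1264/1) = 1264, use 1/1264
Result: 5/79 = 1/16 + 1/1264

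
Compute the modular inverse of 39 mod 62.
35

gcd(39, 62) = 1, so the inverse exists.
Extended Euclidean algorithm on (62, 39):
62 = 1 × 39 + 23  ⟹  23 = (1)·62 + (-1)·39
39 = 1 × 23 + 16  ⟹  16 = (-1)·62 + (2)·39
23 = 1 × 16 + 7  ⟹  7 = (2)·62 + (-3)·39
16 = 2 × 7 + 2  ⟹  2 = (-5)·62 + (8)·39
7 = 3 × 2 + 1  ⟹  1 = (17)·62 + (-27)·39
So (-27)·39 ≡ 1 (mod 62), i.e. 39^(-1) ≡ -27 ≡ 35 (mod 62).
Check: 39 × 35 = 1365 ≡ 1 (mod 62)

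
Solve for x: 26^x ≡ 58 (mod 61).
36

Baby-step giant-step with step n = ⌈√61⌉ = 8.
Baby steps 26^j mod 61 (j:value) for j=0..7: 0:1, 1:26, 2:5, 3:8, 4:25, 5:40, 6:3, 7:17.
Giant-step multiplier: 26^(-8) ≡ 26^(60-8) = 26^52 ≡ 57 (mod 61).
Giant steps γ_i = 58·57^i mod 61: γ_0=58, γ_1=12, γ_2=13, γ_3=9, γ_4=25 (in table at j=4).
x = i·n + j = 4·8 + 4 = 36.
Check: 26^36 ≡ 58 (mod 61).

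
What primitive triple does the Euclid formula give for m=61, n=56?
(585, 6832, 6857)

Euclid's formula: a = m² - n², b = 2mn, c = m² + n²
m = 61, n = 56
a = 61² - 56² = 3721 - 3136 = 585
b = 2 × 61 × 56 = 6832
c = 61² + 56² = 3721 + 3136 = 6857
Verification: 585² + 6832² = 342225 + 46676224 = 47018449 = 6857² ✓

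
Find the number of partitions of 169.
250438925115

p(n) counts ways to write n as a sum of positive integers (order ignored).
Euler's pentagonal recurrence: p(k) = p(k-1) + p(k-2) - p(k-5) - p(k-7) + p(k-12) + p(k-15) - ... (offsets j(3j∓1)/2, signs ++--, p(0)=1, p(<0)=0).
DP table for k = 0..168: p(0)=1, p(1)=1, p(2)=2, p(3)=3, p(4)=5, p(5)=7, p(6)=11, p(7)=15, p(8)=22, p(9)=30, p(10)=42, p(11)=56, p(12)=77, p(13)=101, p(14)=135, p(15)=176, p(16)=231, p(17)=297, p(18)=385, p(19)=490, p(20)=627, p(21)=792, p(22)=1002, p(23)=1255, p(24)=1575, p(25)=1958, p(26)=2436, p(27)=3010, p(28)=3718, p(29)=4565, p(30)=5604, p(31)=6842, p(32)=8349, p(33)=10143, p(34)=12310, p(35)=14883, p(36)=17977, p(37)=21637, p(38)=26015, p(39)=31185, p(40)=37338, p(41)=44583, p(42)=53174, p(43)=63261, p(44)=75175, p(45)=89134, p(46)=105558, p(47)=124754, p(48)=147273, p(49)=173525, p(50)=204226, p(51)=239943, p(52)=281589, p(53)=329931, p(54)=386155, p(55)=451276, p(56)=526823, p(57)=614154, p(58)=715220, p(59)=831820, p(60)=966467, p(61)=1121505, p(62)=1300156, p(63)=1505499, p(64)=1741630, p(65)=2012558, p(66)=2323520, p(67)=2679689, p(68)=3087735, p(69)=3554345, p(70)=4087968, p(71)=4697205, p(72)=5392783, p(73)=6185689, p(74)=7089500, p(75)=8118264, p(76)=9289091, p(77)=10619863, p(78)=12132164, p(79)=13848650, p(80)=15796476, p(81)=18004327, p(82)=20506255, p(83)=23338469, p(84)=26543660, p(85)=30167357, p(86)=34262962, p(87)=38887673, p(88)=44108109, p(89)=49995925, p(90)=56634173, p(91)=64112359, p(92)=72533807, p(93)=82010177, p(94)=92669720, p(95)=104651419, p(96)=118114304, p(97)=133230930, p(98)=150198136, p(99)=169229875, p(100)=190569292, p(101)=214481126, p(102)=241265379, p(103)=271248950, p(104)=304801365, p(105)=342325709, p(106)=384276336, p(107)=431149389, p(108)=483502844, p(109)=541946240, p(110)=607163746, p(111)=679903203, p(112)=761002156, p(113)=851376628, p(114)=952050665, p(115)=1064144451, p(116)=1188908248, p(117)=1327710076, p(118)=1482074143, p(119)=1653668665, p(120)=1844349560, p(121)=2056148051, p(122)=2291320912, p(123)=2552338241, p(124)=2841940500, p(125)=3163127352, p(126)=3519222692, p(127)=3913864295, p(128)=4351078600, p(129)=4835271870, p(130)=5371315400, p(131)=5964539504, p(132)=6620830889, p(133)=7346629512, p(134)=8149040695, p(135)=9035836076, p(136)=10015581680, p(137)=11097645016, p(138)=12292341831, p(139)=13610949895, p(140)=15065878135, p(141)=16670689208, p(142)=18440293320, p(143)=20390982757, p(144)=22540654445, p(145)=24908858009, p(146)=27517052599, p(147)=30388671978, p(148)=33549419497, p(149)=37027355200, p(150)=40853235313, p(151)=45060624582, p(152)=49686288421, p(153)=54770336324, p(154)=60356673280, p(155)=66493182097, p(156)=73232243759, p(157)=80630964769, p(158)=88751778802, p(159)=97662728555, p(160)=107438159466, p(161)=118159068427, p(162)=129913904637, p(163)=142798995930, p(164)=156919475295, p(165)=172389800255, p(166)=189334822579, p(167)=207890420102, p(168)=228204732751.
Final step: p(169) = p(168) + p(167) - p(164) - p(162) + p(157) + p(154) - p(147) - p(143) + p(134) + p(129) - p(118) - p(112) + p(99) + p(92) - p(77) - p(69) + p(52) + p(43) - p(24) - p(14)
= 228204732751 + 207890420102 - 156919475295 - 129913904637 + 80630964769 + 60356673280 - 30388671978 - 20390982757 + 8149040695 + 4835271870 - 1482074143 - 761002156 + 169229875 + 72533807 - 10619863 - 3554345 + 281589 + 63261 - 1575 - 135
= 250438925115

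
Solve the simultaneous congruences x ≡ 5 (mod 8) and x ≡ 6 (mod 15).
21

Using Chinese Remainder Theorem:
M = 8 × 15 = 120
M1 = 15, M2 = 8
y1 = 15^(-1) mod 8 = 7
y2 = 8^(-1) mod 15 = 2
x = (5×15×7 + 6×8×2) mod 120 = 21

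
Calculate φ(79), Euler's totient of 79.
78

79 = 79
φ(n) = n × ∏(1 - 1/p) for each prime p dividing n
φ(79) = 79 × (1 - 1/79) = 78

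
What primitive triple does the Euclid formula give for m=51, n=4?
(2585, 408, 2617)

Euclid's formula: a = m² - n², b = 2mn, c = m² + n²
m = 51, n = 4
a = 51² - 4² = 2601 - 16 = 2585
b = 2 × 51 × 4 = 408
c = 51² + 4² = 2601 + 16 = 2617
Verification: 2585² + 408² = 6682225 + 166464 = 6848689 = 2617² ✓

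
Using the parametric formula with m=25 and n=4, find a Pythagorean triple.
(609, 200, 641)

Euclid's formula: a = m² - n², b = 2mn, c = m² + n²
m = 25, n = 4
a = 25² - 4² = 625 - 16 = 609
b = 2 × 25 × 4 = 200
c = 25² + 4² = 625 + 16 = 641
Verification: 609² + 200² = 370881 + 40000 = 410881 = 641² ✓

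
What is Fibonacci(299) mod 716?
69

Matrix identity: Q^n = [[F_(n+1), F_n], [F_n, F_(n-1)]] with Q = [[1,1],[1,0]].
n = 299 = 100101011₂. Square-and-multiply, entries mod 716:
Q^1 = [[1,1],[1,0]]
Q^2 = (Q^1)² = [[2,1],[1,1]]
Q^4 = (Q^2)² = [[5,3],[3,2]]
Q^9 = (Q^4)²·Q = [[55,34],[34,21]]
Q^18 = (Q^9)² = [[601,436],[436,165]]
Q^37 = (Q^18)²·Q = [[297,693],[693,320]]
Q^74 = (Q^37)² = [[670,129],[129,541]]
Q^149 = (Q^74)²·Q = [[272,141],[141,131]]
Q^299 = (Q^149)²·Q = [[328,69],[69,259]]
F_299 mod 716 = Q^299[0][1] = 69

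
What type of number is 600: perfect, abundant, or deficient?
abundant

Proper divisors of 600: sum = 1 + 2 + 3 + 4 + 5 + 6 + 8 + 10 + ... + 120 + 150 + 200 + 300 (23 divisors) = 1260
Since 1260 > 600, 600 is abundant.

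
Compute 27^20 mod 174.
81

Repeated squaring. Binary of 20 = 10100.
27^1 ≡ 27 (mod 174); 27^2 ≡ 33 (mod 174); 27^4 ≡ 45 (mod 174); 27^8 ≡ 111 (mod 174); 27^16 ≡ 141 (mod 174)
27^20 = 27^4 × 27^16 ≡ 81 (mod 174)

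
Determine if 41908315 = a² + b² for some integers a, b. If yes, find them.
Not possible

Factorization: 41908315 = 5 × 17 × 79^3
By Fermat: n is sum of two squares iff every prime p ≡ 3 (mod 4) appears to even power.
Prime(s) ≡ 3 (mod 4) with odd exponent: [(79, 3)]
Therefore 41908315 cannot be expressed as a² + b².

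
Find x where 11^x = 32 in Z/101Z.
85

Baby-step giant-step with step n = ⌈√101⌉ = 11.
Baby steps 11^j mod 101 (j:value) for j=0..10: 0:1, 1:11, 2:20, 3:18, 4:97, 5:57, 6:21, 7:29, 8:16, 9:75, 10:17.
Giant-step multiplier: 11^(-11) ≡ 11^(100-11) = 11^89 ≡ 74 (mod 101).
Giant steps γ_i = 32·74^i mod 101: γ_0=32, γ_1=45, γ_2=98, γ_3=81, γ_4=35, γ_5=65, γ_6=63, γ_7=16 (in table at j=8).
x = i·n + j = 7·11 + 8 = 85.
Check: 11^85 ≡ 32 (mod 101).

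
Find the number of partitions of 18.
385

p(n) counts ways to write n as a sum of positive integers (order ignored).
Euler's pentagonal recurrence: p(k) = p(k-1) + p(k-2) - p(k-5) - p(k-7) + p(k-12) + p(k-15) - ... (offsets j(3j∓1)/2, signs ++--, p(0)=1, p(<0)=0).
DP table for k = 0..17: p(0)=1, p(1)=1, p(2)=2, p(3)=3, p(4)=5, p(5)=7, p(6)=11, p(7)=15, p(8)=22, p(9)=30, p(10)=42, p(11)=56, p(12)=77, p(13)=101, p(14)=135, p(15)=176, p(16)=231, p(17)=297.
Final step: p(18) = p(17) + p(16) - p(13) - p(11) + p(6) + p(3)
= 297 + 231 - 101 - 56 + 11 + 3
= 385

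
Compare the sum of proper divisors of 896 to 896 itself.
abundant

Proper divisors of 896: sum = 1 + 2 + 4 + 7 + 8 + 14 + 16 + 28 + 32 + 56 + 64 + 112 + 128 + 224 + 448 = 1144
Since 1144 > 896, 896 is abundant.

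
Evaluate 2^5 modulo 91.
32

Repeated squaring. Binary of 5 = 101.
2^1 ≡ 2 (mod 91); 2^2 ≡ 4 (mod 91); 2^4 ≡ 16 (mod 91)
2^5 = 2^1 × 2^4 ≡ 32 (mod 91)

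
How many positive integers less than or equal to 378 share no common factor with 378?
108

378 = 2 × 3^3 × 7
φ(n) = n × ∏(1 - 1/p) for each prime p dividing n
φ(378) = 378 × (1 - 1/2) × (1 - 1/3) × (1 - 1/7) = 108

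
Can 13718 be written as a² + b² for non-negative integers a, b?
Not possible

Factorization: 13718 = 2 × 19^3
By Fermat: n is sum of two squares iff every prime p ≡ 3 (mod 4) appears to even power.
Prime(s) ≡ 3 (mod 4) with odd exponent: [(19, 3)]
Therefore 13718 cannot be expressed as a² + b².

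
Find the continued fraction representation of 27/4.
[6; 1, 3]

Euclidean algorithm steps:
27 = 6 × 4 + 3
4 = 1 × 3 + 1
3 = 3 × 1 + 0
Continued fraction: [6; 1, 3]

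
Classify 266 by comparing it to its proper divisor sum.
deficient

Proper divisors of 266: sum = 1 + 2 + 7 + 14 + 19 + 38 + 133 = 214
Since 214 < 266, 266 is deficient.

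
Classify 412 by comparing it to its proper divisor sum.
deficient

Proper divisors of 412: sum = 1 + 2 + 4 + 103 + 206 = 316
Since 316 < 412, 412 is deficient.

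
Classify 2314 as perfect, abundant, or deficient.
deficient

Proper divisors of 2314: sum = 1 + 2 + 13 + 26 + 89 + 178 + 1157 = 1466
Since 1466 < 2314, 2314 is deficient.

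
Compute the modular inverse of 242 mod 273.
44

gcd(242, 273) = 1, so the inverse exists.
Extended Euclidean algorithm on (273, 242):
273 = 1 × 242 + 31  ⟹  31 = (1)·273 + (-1)·242
242 = 7 × 31 + 25  ⟹  25 = (-7)·273 + (8)·242
31 = 1 × 25 + 6  ⟹  6 = (8)·273 + (-9)·242
25 = 4 × 6 + 1  ⟹  1 = (-39)·273 + (44)·242
So (44)·242 ≡ 1 (mod 273), i.e. 242^(-1) ≡ 44 (mod 273).
Check: 242 × 44 = 10648 ≡ 1 (mod 273)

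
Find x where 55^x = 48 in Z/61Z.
10

Baby-step giant-step with step n = ⌈√61⌉ = 8.
Baby steps 55^j mod 61 (j:value) for j=0..7: 0:1, 1:55, 2:36, 3:28, 4:15, 5:32, 6:52, 7:54.
Giant-step multiplier: 55^(-8) ≡ 55^(60-8) = 55^52 ≡ 16 (mod 61).
Giant steps γ_i = 48·16^i mod 61: γ_0=48, γ_1=36 (in table at j=2).
x = i·n + j = 1·8 + 2 = 10.
Check: 55^10 ≡ 48 (mod 61).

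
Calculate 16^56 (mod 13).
9

Repeated squaring. Binary of 56 = 111000.
16^1 ≡ 3 (mod 13); 16^2 ≡ 9 (mod 13); 16^4 ≡ 3 (mod 13); 16^8 ≡ 9 (mod 13); 16^16 ≡ 3 (mod 13); 16^32 ≡ 9 (mod 13)
16^56 = 16^8 × 16^16 × 16^32 ≡ 9 (mod 13)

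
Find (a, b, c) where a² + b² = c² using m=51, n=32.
(1577, 3264, 3625)

Euclid's formula: a = m² - n², b = 2mn, c = m² + n²
m = 51, n = 32
a = 51² - 32² = 2601 - 1024 = 1577
b = 2 × 51 × 32 = 3264
c = 51² + 32² = 2601 + 1024 = 3625
Verification: 1577² + 3264² = 2486929 + 10653696 = 13140625 = 3625² ✓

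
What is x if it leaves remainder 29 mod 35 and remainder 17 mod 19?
169

Using Chinese Remainder Theorem:
M = 35 × 19 = 665
M1 = 19, M2 = 35
y1 = 19^(-1) mod 35 = 24
y2 = 35^(-1) mod 19 = 6
x = (29×19×24 + 17×35×6) mod 665 = 169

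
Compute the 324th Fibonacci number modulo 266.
38

Matrix identity: Q^n = [[F_(n+1), F_n], [F_n, F_(n-1)]] with Q = [[1,1],[1,0]].
n = 324 = 101000100₂. Square-and-multiply, entries mod 266:
Q^1 = [[1,1],[1,0]]
Q^2 = (Q^1)² = [[2,1],[1,1]]
Q^5 = (Q^2)²·Q = [[8,5],[5,3]]
Q^10 = (Q^5)² = [[89,55],[55,34]]
Q^20 = (Q^10)² = [[40,115],[115,191]]
Q^40 = (Q^20)² = [[195,231],[231,230]]
Q^81 = (Q^40)²·Q = [[169,148],[148,21]]
Q^162 = (Q^81)² = [[191,190],[190,1]]
Q^324 = (Q^162)² = [[229,38],[38,191]]
F_324 mod 266 = Q^324[0][1] = 38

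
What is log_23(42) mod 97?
3

Baby-step giant-step with step n = ⌈√97⌉ = 10.
Baby steps 23^j mod 97 (j:value) for j=0..9: 0:1, 1:23, 2:44, 3:42, 4:93, 5:5, 6:18, 7:26, 8:16, 9:77.
h = 42 is already in the table at j=3, so x = 3.
Check: 23^3 ≡ 42 (mod 97).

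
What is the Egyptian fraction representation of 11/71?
1/7 + 1/83 + 1/41251

Greedy algorithm:
11/71: ceiling(71/11) = 7, use 1/7
6/497: ceiling(497/6) = 83, use 1/83
1/41251: ceiling(41251/1) = 41251, use 1/41251
Result: 11/71 = 1/7 + 1/83 + 1/41251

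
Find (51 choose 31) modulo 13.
10

Using Lucas' theorem:
Write n=51 and k=31 in base 13:
n in base 13: [3, 12]
k in base 13: [2, 5]
C(51,31) mod 13 = ∏ C(n_i, k_i) mod 13
Digit binomials (mod 13): C(3,2) = 3; C(12,5) = 792 ≡ 12
Product: 3 × 12 = 36 ≡ 10 (mod 13)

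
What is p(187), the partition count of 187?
1280011042268

p(n) counts ways to write n as a sum of positive integers (order ignored).
Euler's pentagonal recurrence: p(k) = p(k-1) + p(k-2) - p(k-5) - p(k-7) + p(k-12) + p(k-15) - ... (offsets j(3j∓1)/2, signs ++--, p(0)=1, p(<0)=0).
DP table for k = 0..186: p(0)=1, p(1)=1, p(2)=2, p(3)=3, p(4)=5, p(5)=7, p(6)=11, p(7)=15, p(8)=22, p(9)=30, p(10)=42, p(11)=56, p(12)=77, p(13)=101, p(14)=135, p(15)=176, p(16)=231, p(17)=297, p(18)=385, p(19)=490, p(20)=627, p(21)=792, p(22)=1002, p(23)=1255, p(24)=1575, p(25)=1958, p(26)=2436, p(27)=3010, p(28)=3718, p(29)=4565, p(30)=5604, p(31)=6842, p(32)=8349, p(33)=10143, p(34)=12310, p(35)=14883, p(36)=17977, p(37)=21637, p(38)=26015, p(39)=31185, p(40)=37338, p(41)=44583, p(42)=53174, p(43)=63261, p(44)=75175, p(45)=89134, p(46)=105558, p(47)=124754, p(48)=147273, p(49)=173525, p(50)=204226, p(51)=239943, p(52)=281589, p(53)=329931, p(54)=386155, p(55)=451276, p(56)=526823, p(57)=614154, p(58)=715220, p(59)=831820, p(60)=966467, p(61)=1121505, p(62)=1300156, p(63)=1505499, p(64)=1741630, p(65)=2012558, p(66)=2323520, p(67)=2679689, p(68)=3087735, p(69)=3554345, p(70)=4087968, p(71)=4697205, p(72)=5392783, p(73)=6185689, p(74)=7089500, p(75)=8118264, p(76)=9289091, p(77)=10619863, p(78)=12132164, p(79)=13848650, p(80)=15796476, p(81)=18004327, p(82)=20506255, p(83)=23338469, p(84)=26543660, p(85)=30167357, p(86)=34262962, p(87)=38887673, p(88)=44108109, p(89)=49995925, p(90)=56634173, p(91)=64112359, p(92)=72533807, p(93)=82010177, p(94)=92669720, p(95)=104651419, p(96)=118114304, p(97)=133230930, p(98)=150198136, p(99)=169229875, p(100)=190569292, p(101)=214481126, p(102)=241265379, p(103)=271248950, p(104)=304801365, p(105)=342325709, p(106)=384276336, p(107)=431149389, p(108)=483502844, p(109)=541946240, p(110)=607163746, p(111)=679903203, p(112)=761002156, p(113)=851376628, p(114)=952050665, p(115)=1064144451, p(116)=1188908248, p(117)=1327710076, p(118)=1482074143, p(119)=1653668665, p(120)=1844349560, p(121)=2056148051, p(122)=2291320912, p(123)=2552338241, p(124)=2841940500, p(125)=3163127352, p(126)=3519222692, p(127)=3913864295, p(128)=4351078600, p(129)=4835271870, p(130)=5371315400, p(131)=5964539504, p(132)=6620830889, p(133)=7346629512, p(134)=8149040695, p(135)=9035836076, p(136)=10015581680, p(137)=11097645016, p(138)=12292341831, p(139)=13610949895, p(140)=15065878135, p(141)=16670689208, p(142)=18440293320, p(143)=20390982757, p(144)=22540654445, p(145)=24908858009, p(146)=27517052599, p(147)=30388671978, p(148)=33549419497, p(149)=37027355200, p(150)=40853235313, p(151)=45060624582, p(152)=49686288421, p(153)=54770336324, p(154)=60356673280, p(155)=66493182097, p(156)=73232243759, p(157)=80630964769, p(158)=88751778802, p(159)=97662728555, p(160)=107438159466, p(161)=118159068427, p(162)=129913904637, p(163)=142798995930, p(164)=156919475295, p(165)=172389800255, p(166)=189334822579, p(167)=207890420102, p(168)=228204732751, p(169)=250438925115, p(170)=274768617130, p(171)=301384802048, p(172)=330495499613, p(173)=362326859895, p(174)=397125074750, p(175)=435157697830, p(176)=476715857290, p(177)=522115831195, p(178)=571701605655, p(179)=625846753120, p(180)=684957390936, p(181)=749474411781, p(182)=819876908323, p(183)=896684817527, p(184)=980462880430, p(185)=1071823774337, p(186)=1171432692373.
Final step: p(187) = p(186) + p(185) - p(182) - p(180) + p(175) + p(172) - p(165) - p(161) + p(152) + p(147) - p(136) - p(130) + p(117) + p(110) - p(95) - p(87) + p(70) + p(61) - p(42) - p(32) + p(11) + p(0)
= 1171432692373 + 1071823774337 - 819876908323 - 684957390936 + 435157697830 + 330495499613 - 172389800255 - 118159068427 + 49686288421 + 30388671978 - 10015581680 - 5371315400 + 1327710076 + 607163746 - 104651419 - 38887673 + 4087968 + 1121505 - 53174 - 8349 + 56 + 1
= 1280011042268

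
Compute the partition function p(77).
10619863

p(n) counts ways to write n as a sum of positive integers (order ignored).
Euler's pentagonal recurrence: p(k) = p(k-1) + p(k-2) - p(k-5) - p(k-7) + p(k-12) + p(k-15) - ... (offsets j(3j∓1)/2, signs ++--, p(0)=1, p(<0)=0).
DP table for k = 0..76: p(0)=1, p(1)=1, p(2)=2, p(3)=3, p(4)=5, p(5)=7, p(6)=11, p(7)=15, p(8)=22, p(9)=30, p(10)=42, p(11)=56, p(12)=77, p(13)=101, p(14)=135, p(15)=176, p(16)=231, p(17)=297, p(18)=385, p(19)=490, p(20)=627, p(21)=792, p(22)=1002, p(23)=1255, p(24)=1575, p(25)=1958, p(26)=2436, p(27)=3010, p(28)=3718, p(29)=4565, p(30)=5604, p(31)=6842, p(32)=8349, p(33)=10143, p(34)=12310, p(35)=14883, p(36)=17977, p(37)=21637, p(38)=26015, p(39)=31185, p(40)=37338, p(41)=44583, p(42)=53174, p(43)=63261, p(44)=75175, p(45)=89134, p(46)=105558, p(47)=124754, p(48)=147273, p(49)=173525, p(50)=204226, p(51)=239943, p(52)=281589, p(53)=329931, p(54)=386155, p(55)=451276, p(56)=526823, p(57)=614154, p(58)=715220, p(59)=831820, p(60)=966467, p(61)=1121505, p(62)=1300156, p(63)=1505499, p(64)=1741630, p(65)=2012558, p(66)=2323520, p(67)=2679689, p(68)=3087735, p(69)=3554345, p(70)=4087968, p(71)=4697205, p(72)=5392783, p(73)=6185689, p(74)=7089500, p(75)=8118264, p(76)=9289091.
Final step: p(77) = p(76) + p(75) - p(72) - p(70) + p(65) + p(62) - p(55) - p(51) + p(42) + p(37) - p(26) - p(20) + p(7) + p(0)
= 9289091 + 8118264 - 5392783 - 4087968 + 2012558 + 1300156 - 451276 - 239943 + 53174 + 21637 - 2436 - 627 + 15 + 1
= 10619863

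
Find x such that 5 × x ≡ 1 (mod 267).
107

gcd(5, 267) = 1, so the inverse exists.
Extended Euclidean algorithm on (267, 5):
267 = 53 × 5 + 2  ⟹  2 = (1)·267 + (-53)·5
5 = 2 × 2 + 1  ⟹  1 = (-2)·267 + (107)·5
So (107)·5 ≡ 1 (mod 267), i.e. 5^(-1) ≡ 107 (mod 267).
Check: 5 × 107 = 535 ≡ 1 (mod 267)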